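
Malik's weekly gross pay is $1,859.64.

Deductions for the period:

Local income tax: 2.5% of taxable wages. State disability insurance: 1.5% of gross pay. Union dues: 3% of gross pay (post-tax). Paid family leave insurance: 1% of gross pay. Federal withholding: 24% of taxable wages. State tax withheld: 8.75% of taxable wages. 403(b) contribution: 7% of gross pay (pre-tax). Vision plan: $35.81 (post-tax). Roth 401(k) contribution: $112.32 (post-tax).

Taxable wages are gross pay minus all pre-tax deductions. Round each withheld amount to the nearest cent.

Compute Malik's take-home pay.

$869.42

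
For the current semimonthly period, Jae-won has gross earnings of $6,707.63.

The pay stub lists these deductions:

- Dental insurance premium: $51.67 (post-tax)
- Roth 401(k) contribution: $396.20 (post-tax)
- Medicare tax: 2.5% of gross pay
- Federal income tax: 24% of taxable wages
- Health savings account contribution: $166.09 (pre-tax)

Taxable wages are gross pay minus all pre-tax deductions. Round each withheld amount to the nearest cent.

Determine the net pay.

$4,356.01

Health savings account contribution: $166.09
Taxable wages = $6,707.63 − $166.09 = $6,541.54
Federal income tax: $6,541.54 × 0.24 = $1,569.97
Medicare tax: $6,707.63 × 0.025 = $167.69
Dental insurance premium: $51.67
Roth 401(k) contribution: $396.20
Total deductions = $166.09 + $1,569.97 + $167.69 + $51.67 + $396.20 = $2,351.62
Net pay = $6,707.63 − $2,351.62 = $4,356.01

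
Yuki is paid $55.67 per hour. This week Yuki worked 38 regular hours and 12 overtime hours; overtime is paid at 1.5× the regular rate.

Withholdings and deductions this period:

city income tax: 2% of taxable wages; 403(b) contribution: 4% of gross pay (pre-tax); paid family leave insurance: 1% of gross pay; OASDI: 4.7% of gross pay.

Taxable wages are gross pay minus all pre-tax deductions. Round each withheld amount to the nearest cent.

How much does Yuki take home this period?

$2755.26

Regular pay: 38 × $55.67 = $2115.46
Overtime pay: 12 × $55.67 × 1.5 = $1002.06
Gross pay = $2115.46 + $1002.06 = $3117.52
403(b) contribution: $3117.52 × 0.04 = $124.70
Taxable wages = $3117.52 − $124.70 = $2992.82
City income tax: $2992.82 × 0.02 = $59.86
OASDI: $3117.52 × 0.047 = $146.52
Paid family leave insurance: $3117.52 × 0.01 = $31.18
Total deductions = $124.70 + $59.86 + $146.52 + $31.18 = $362.26
Net pay = $3117.52 − $362.26 = $2755.26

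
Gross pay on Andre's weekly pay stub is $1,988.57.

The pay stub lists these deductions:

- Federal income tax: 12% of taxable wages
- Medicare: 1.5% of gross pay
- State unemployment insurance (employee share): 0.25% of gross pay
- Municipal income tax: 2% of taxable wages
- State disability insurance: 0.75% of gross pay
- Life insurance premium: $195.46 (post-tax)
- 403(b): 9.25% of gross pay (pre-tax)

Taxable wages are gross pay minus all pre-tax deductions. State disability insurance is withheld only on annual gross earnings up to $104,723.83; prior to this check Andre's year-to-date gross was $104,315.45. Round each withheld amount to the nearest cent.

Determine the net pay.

$1,318.66

403(b): $1,988.57 × 0.0925 = $183.94
Taxable wages = $1,988.57 − $183.94 = $1,804.63
Municipal income tax: $1,804.63 × 0.02 = $36.09
Federal income tax: $1,804.63 × 0.12 = $216.56
State unemployment insurance (employee share): $1,988.57 × 0.0025 = $4.97
Medicare: $1,988.57 × 0.015 = $29.83
State disability insurance: only $104,723.83 − $104,315.45 = $408.38 of this check is subject → $408.38 × 0.0075 = $3.06
Life insurance premium: $195.46
Total deductions = $183.94 + $36.09 + $216.56 + $4.97 + $29.83 + $3.06 + $195.46 = $669.91
Net pay = $1,988.57 − $669.91 = $1,318.66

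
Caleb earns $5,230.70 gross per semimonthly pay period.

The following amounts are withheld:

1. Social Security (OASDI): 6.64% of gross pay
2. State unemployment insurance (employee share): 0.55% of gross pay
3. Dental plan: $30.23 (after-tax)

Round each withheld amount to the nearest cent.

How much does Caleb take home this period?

$4,824.38

State unemployment insurance (employee share): $5,230.70 × 0.0055 = $28.77
Social Security (OASDI): $5,230.70 × 0.0664 = $347.32
Dental plan: $30.23
Total deductions = $28.77 + $347.32 + $30.23 = $406.32
Net pay = $5,230.70 − $406.32 = $4,824.38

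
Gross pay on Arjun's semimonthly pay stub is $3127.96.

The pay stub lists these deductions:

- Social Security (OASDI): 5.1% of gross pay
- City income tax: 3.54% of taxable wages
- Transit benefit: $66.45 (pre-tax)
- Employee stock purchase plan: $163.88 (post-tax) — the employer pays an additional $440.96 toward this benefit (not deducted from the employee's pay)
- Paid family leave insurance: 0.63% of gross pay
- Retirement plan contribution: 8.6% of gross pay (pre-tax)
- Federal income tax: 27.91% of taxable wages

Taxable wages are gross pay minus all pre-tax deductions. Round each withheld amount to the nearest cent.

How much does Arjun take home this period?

Transit benefit: $66.45
Retirement plan contribution: $3127.96 × 0.086 = $269.00
Pre-tax total = $66.45 + $269.00 = $335.45
Taxable wages = $3127.96 − $335.45 = $2792.51
City income tax: $2792.51 × 0.0354 = $98.85
Federal income tax: $2792.51 × 0.2791 = $779.39
Paid family leave insurance: $3127.96 × 0.0063 = $19.71
Social Security (OASDI): $3127.96 × 0.051 = $159.53
Employee stock purchase plan: $163.88
(Employer's $440.96 toward employee stock purchase plan is not withheld from the employee.)
Total deductions = $66.45 + $269.00 + $98.85 + $779.39 + $19.71 + $159.53 + $163.88 = $1556.81
Net pay = $3127.96 − $1556.81 = $1571.15

$1571.15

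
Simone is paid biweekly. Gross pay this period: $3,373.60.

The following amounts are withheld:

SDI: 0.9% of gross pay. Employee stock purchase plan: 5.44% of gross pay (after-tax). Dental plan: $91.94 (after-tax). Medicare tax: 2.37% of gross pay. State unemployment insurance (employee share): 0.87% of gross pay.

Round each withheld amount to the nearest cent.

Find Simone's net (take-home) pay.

State unemployment insurance (employee share): $3,373.60 × 0.0087 = $29.35
SDI: $3,373.60 × 0.009 = $30.36
Medicare tax: $3,373.60 × 0.0237 = $79.95
Employee stock purchase plan: $3,373.60 × 0.0544 = $183.52
Dental plan: $91.94
Total deductions = $29.35 + $30.36 + $79.95 + $183.52 + $91.94 = $415.12
Net pay = $3,373.60 − $415.12 = $2,958.48

$2,958.48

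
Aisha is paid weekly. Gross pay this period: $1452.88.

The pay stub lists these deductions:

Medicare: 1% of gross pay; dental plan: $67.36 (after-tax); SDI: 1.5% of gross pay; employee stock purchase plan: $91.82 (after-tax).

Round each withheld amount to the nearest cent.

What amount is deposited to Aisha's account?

SDI: $1452.88 × 0.015 = $21.79
Medicare: $1452.88 × 0.01 = $14.53
Employee stock purchase plan: $91.82
Dental plan: $67.36
Total deductions = $21.79 + $14.53 + $91.82 + $67.36 = $195.50
Net pay = $1452.88 − $195.50 = $1257.38

$1257.38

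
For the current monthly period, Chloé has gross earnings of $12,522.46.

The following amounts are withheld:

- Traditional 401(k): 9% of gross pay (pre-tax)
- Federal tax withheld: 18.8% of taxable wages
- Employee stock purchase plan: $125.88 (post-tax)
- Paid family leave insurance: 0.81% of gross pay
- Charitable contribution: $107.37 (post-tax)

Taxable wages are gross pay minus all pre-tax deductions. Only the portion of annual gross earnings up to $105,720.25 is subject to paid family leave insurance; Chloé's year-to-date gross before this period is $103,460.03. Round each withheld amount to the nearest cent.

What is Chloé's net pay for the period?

$9,001.54

Traditional 401(k): $12,522.46 × 0.09 = $1,127.02
Taxable wages = $12,522.46 − $1,127.02 = $11,395.44
Federal tax withheld: $11,395.44 × 0.188 = $2,142.34
Paid family leave insurance: only $105,720.25 − $103,460.03 = $2,260.22 of this check is subject → $2,260.22 × 0.0081 = $18.31
Charitable contribution: $107.37
Employee stock purchase plan: $125.88
Total deductions = $1,127.02 + $2,142.34 + $18.31 + $107.37 + $125.88 = $3,520.92
Net pay = $12,522.46 − $3,520.92 = $9,001.54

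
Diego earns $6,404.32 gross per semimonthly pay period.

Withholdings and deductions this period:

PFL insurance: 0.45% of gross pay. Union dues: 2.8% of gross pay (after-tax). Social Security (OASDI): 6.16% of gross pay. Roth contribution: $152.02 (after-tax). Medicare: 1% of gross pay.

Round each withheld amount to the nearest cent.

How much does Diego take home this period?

$5,585.61

Social Security (OASDI): $6,404.32 × 0.0616 = $394.51
Medicare: $6,404.32 × 0.01 = $64.04
PFL insurance: $6,404.32 × 0.0045 = $28.82
Union dues: $6,404.32 × 0.028 = $179.32
Roth contribution: $152.02
Total deductions = $394.51 + $64.04 + $28.82 + $179.32 + $152.02 = $818.71
Net pay = $6,404.32 − $818.71 = $5,585.61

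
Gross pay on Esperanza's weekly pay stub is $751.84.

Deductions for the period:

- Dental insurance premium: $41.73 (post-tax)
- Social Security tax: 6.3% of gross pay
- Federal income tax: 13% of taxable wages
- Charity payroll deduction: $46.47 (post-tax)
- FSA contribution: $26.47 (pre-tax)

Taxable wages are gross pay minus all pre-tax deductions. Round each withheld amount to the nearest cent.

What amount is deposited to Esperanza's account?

$495.50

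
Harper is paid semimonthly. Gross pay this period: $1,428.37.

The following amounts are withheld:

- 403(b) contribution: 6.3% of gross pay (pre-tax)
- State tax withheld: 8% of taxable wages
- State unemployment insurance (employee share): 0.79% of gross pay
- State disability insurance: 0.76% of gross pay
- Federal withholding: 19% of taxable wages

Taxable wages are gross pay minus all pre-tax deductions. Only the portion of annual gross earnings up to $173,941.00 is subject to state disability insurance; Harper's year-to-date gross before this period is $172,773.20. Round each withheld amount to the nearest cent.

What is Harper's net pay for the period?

$956.86

403(b) contribution: $1,428.37 × 0.063 = $89.99
Taxable wages = $1,428.37 − $89.99 = $1,338.38
State tax withheld: $1,338.38 × 0.08 = $107.07
Federal withholding: $1,338.38 × 0.19 = $254.29
State unemployment insurance (employee share): $1,428.37 × 0.0079 = $11.28
State disability insurance: only $173,941.00 − $172,773.20 = $1,167.80 of this check is subject → $1,167.80 × 0.0076 = $8.88
Total deductions = $89.99 + $107.07 + $254.29 + $11.28 + $8.88 = $471.51
Net pay = $1,428.37 − $471.51 = $956.86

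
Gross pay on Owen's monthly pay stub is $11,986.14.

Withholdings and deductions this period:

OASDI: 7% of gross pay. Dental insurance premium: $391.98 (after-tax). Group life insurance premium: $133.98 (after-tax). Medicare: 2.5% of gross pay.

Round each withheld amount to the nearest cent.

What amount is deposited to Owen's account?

$10,321.50

OASDI: $11,986.14 × 0.07 = $839.03
Medicare: $11,986.14 × 0.025 = $299.65
Dental insurance premium: $391.98
Group life insurance premium: $133.98
Total deductions = $839.03 + $299.65 + $391.98 + $133.98 = $1,664.64
Net pay = $11,986.14 − $1,664.64 = $10,321.50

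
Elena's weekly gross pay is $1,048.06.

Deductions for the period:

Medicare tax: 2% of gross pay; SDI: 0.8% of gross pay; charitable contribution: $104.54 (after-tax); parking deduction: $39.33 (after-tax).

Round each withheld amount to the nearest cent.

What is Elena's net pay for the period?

$874.85

SDI: $1,048.06 × 0.008 = $8.38
Medicare tax: $1,048.06 × 0.02 = $20.96
Parking deduction: $39.33
Charitable contribution: $104.54
Total deductions = $8.38 + $20.96 + $39.33 + $104.54 = $173.21
Net pay = $1,048.06 − $173.21 = $874.85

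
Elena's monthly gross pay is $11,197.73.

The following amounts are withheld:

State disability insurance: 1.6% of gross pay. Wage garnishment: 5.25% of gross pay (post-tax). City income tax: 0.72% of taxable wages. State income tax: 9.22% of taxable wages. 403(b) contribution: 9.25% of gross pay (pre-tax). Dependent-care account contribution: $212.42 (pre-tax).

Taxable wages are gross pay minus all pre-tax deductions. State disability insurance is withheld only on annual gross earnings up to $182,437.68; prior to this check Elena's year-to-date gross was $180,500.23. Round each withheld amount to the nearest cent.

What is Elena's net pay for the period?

$8,341.65

403(b) contribution: $11,197.73 × 0.0925 = $1,035.79
Dependent-care account contribution: $212.42
Pre-tax total = $1,035.79 + $212.42 = $1,248.21
Taxable wages = $11,197.73 − $1,248.21 = $9,949.52
State income tax: $9,949.52 × 0.0922 = $917.35
City income tax: $9,949.52 × 0.0072 = $71.64
State disability insurance: only $182,437.68 − $180,500.23 = $1,937.45 of this check is subject → $1,937.45 × 0.016 = $31.00
Wage garnishment: $11,197.73 × 0.0525 = $587.88
Total deductions = $1,035.79 + $212.42 + $917.35 + $71.64 + $31.00 + $587.88 = $2,856.08
Net pay = $11,197.73 − $2,856.08 = $8,341.65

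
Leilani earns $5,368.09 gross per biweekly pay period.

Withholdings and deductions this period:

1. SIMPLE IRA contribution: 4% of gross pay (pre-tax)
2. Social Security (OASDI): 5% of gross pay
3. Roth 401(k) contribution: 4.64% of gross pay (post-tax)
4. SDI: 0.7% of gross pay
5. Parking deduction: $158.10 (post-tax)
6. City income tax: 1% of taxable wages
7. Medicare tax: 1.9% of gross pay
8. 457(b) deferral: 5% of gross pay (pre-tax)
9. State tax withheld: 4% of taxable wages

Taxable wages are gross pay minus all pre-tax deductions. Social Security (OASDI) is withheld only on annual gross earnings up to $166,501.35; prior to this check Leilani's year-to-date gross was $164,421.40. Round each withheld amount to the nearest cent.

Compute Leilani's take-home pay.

457(b) deferral: $5,368.09 × 0.05 = $268.40
SIMPLE IRA contribution: $5,368.09 × 0.04 = $214.72
Pre-tax total = $268.40 + $214.72 = $483.12
Taxable wages = $5,368.09 − $483.12 = $4,884.97
City income tax: $4,884.97 × 0.01 = $48.85
State tax withheld: $4,884.97 × 0.04 = $195.40
SDI: $5,368.09 × 0.007 = $37.58
Social Security (OASDI): only $166,501.35 − $164,421.40 = $2,079.95 of this check is subject → $2,079.95 × 0.05 = $104.00
Medicare tax: $5,368.09 × 0.019 = $101.99
Roth 401(k) contribution: $5,368.09 × 0.0464 = $249.08
Parking deduction: $158.10
Total deductions = $268.40 + $214.72 + $48.85 + $195.40 + $37.58 + $104.00 + $101.99 + $249.08 + $158.10 = $1,378.12
Net pay = $5,368.09 − $1,378.12 = $3,989.97

$3,989.97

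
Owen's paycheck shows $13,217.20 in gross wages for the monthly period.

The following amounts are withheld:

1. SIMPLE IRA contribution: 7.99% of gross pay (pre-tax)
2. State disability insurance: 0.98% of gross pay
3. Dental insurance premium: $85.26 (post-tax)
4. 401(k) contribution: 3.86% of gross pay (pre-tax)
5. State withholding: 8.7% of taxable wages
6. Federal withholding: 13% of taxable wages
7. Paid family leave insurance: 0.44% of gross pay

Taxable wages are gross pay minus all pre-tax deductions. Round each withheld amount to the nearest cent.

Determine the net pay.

$8,849.76

401(k) contribution: $13,217.20 × 0.0386 = $510.18
SIMPLE IRA contribution: $13,217.20 × 0.0799 = $1,056.05
Pre-tax total = $510.18 + $1,056.05 = $1,566.23
Taxable wages = $13,217.20 − $1,566.23 = $11,650.97
State withholding: $11,650.97 × 0.087 = $1,013.63
Federal withholding: $11,650.97 × 0.13 = $1,514.63
Paid family leave insurance: $13,217.20 × 0.0044 = $58.16
State disability insurance: $13,217.20 × 0.0098 = $129.53
Dental insurance premium: $85.26
Total deductions = $510.18 + $1,056.05 + $1,013.63 + $1,514.63 + $58.16 + $129.53 + $85.26 = $4,367.44
Net pay = $13,217.20 − $4,367.44 = $8,849.76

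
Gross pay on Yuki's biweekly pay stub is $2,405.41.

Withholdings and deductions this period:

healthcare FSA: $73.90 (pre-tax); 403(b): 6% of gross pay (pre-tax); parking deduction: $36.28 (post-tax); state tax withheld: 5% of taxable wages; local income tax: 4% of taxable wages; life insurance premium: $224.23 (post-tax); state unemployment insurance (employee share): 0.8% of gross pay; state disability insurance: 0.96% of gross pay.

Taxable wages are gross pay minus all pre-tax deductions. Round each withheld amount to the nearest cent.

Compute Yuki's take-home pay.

$1,687.50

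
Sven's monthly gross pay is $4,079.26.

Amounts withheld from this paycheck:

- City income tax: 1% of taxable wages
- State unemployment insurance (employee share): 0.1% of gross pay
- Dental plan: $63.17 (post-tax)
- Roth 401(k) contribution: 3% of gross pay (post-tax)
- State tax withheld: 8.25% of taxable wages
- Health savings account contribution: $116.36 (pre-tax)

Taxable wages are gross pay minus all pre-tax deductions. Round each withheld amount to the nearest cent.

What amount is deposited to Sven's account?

$3,406.70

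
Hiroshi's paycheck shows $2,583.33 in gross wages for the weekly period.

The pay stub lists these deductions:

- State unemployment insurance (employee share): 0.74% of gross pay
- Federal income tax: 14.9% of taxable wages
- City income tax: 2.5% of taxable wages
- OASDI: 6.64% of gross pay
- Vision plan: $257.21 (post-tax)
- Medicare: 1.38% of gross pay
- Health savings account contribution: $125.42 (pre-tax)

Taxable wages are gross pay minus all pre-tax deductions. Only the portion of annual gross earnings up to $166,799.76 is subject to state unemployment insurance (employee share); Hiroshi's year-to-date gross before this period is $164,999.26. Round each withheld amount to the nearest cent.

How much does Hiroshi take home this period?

$1,552.52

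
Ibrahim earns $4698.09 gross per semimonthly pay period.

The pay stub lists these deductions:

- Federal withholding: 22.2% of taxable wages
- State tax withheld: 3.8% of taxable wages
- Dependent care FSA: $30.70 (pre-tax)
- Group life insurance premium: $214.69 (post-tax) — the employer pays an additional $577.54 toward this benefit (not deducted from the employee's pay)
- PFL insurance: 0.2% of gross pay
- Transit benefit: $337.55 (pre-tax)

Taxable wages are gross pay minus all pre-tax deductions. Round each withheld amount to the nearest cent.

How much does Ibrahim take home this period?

$2980.00

Transit benefit: $337.55
Dependent care FSA: $30.70
Pre-tax total = $337.55 + $30.70 = $368.25
Taxable wages = $4698.09 − $368.25 = $4329.84
State tax withheld: $4329.84 × 0.038 = $164.53
Federal withholding: $4329.84 × 0.222 = $961.22
PFL insurance: $4698.09 × 0.002 = $9.40
Group life insurance premium: $214.69
(Employer's $577.54 toward group life insurance premium is not withheld from the employee.)
Total deductions = $337.55 + $30.70 + $164.53 + $961.22 + $9.40 + $214.69 = $1718.09
Net pay = $4698.09 − $1718.09 = $2980.00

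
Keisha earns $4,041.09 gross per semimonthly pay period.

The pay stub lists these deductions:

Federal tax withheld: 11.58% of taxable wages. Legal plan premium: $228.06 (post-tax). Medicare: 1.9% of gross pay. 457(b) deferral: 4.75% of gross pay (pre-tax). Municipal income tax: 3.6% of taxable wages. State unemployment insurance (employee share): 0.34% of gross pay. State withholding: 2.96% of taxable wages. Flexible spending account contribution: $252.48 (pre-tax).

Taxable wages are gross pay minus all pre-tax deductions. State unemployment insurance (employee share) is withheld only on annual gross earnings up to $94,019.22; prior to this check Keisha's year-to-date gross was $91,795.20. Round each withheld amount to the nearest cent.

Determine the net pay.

Flexible spending account contribution: $252.48
457(b) deferral: $4,041.09 × 0.0475 = $191.95
Pre-tax total = $252.48 + $191.95 = $444.43
Taxable wages = $4,041.09 − $444.43 = $3,596.66
Municipal income tax: $3,596.66 × 0.036 = $129.48
State withholding: $3,596.66 × 0.0296 = $106.46
Federal tax withheld: $3,596.66 × 0.1158 = $416.49
State unemployment insurance (employee share): only $94,019.22 − $91,795.20 = $2,224.02 of this check is subject → $2,224.02 × 0.0034 = $7.56
Medicare: $4,041.09 × 0.019 = $76.78
Legal plan premium: $228.06
Total deductions = $252.48 + $191.95 + $129.48 + $106.46 + $416.49 + $7.56 + $76.78 + $228.06 = $1,409.26
Net pay = $4,041.09 − $1,409.26 = $2,631.83

$2,631.83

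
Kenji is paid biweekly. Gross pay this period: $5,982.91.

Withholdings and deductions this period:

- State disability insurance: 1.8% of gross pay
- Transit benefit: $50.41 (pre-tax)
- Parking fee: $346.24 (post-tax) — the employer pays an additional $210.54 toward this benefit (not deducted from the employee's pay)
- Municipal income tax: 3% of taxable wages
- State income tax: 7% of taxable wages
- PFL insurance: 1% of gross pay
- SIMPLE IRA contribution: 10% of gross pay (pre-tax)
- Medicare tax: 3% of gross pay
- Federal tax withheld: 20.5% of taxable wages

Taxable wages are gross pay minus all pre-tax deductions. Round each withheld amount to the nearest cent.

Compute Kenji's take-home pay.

$3,014.03

SIMPLE IRA contribution: $5,982.91 × 0.1 = $598.29
Transit benefit: $50.41
Pre-tax total = $598.29 + $50.41 = $648.70
Taxable wages = $5,982.91 − $648.70 = $5,334.21
Federal tax withheld: $5,334.21 × 0.205 = $1,093.51
State income tax: $5,334.21 × 0.07 = $373.39
Municipal income tax: $5,334.21 × 0.03 = $160.03
State disability insurance: $5,982.91 × 0.018 = $107.69
Medicare tax: $5,982.91 × 0.03 = $179.49
PFL insurance: $5,982.91 × 0.01 = $59.83
Parking fee: $346.24
(Employer's $210.54 toward parking fee is not withheld from the employee.)
Total deductions = $598.29 + $50.41 + $1,093.51 + $373.39 + $160.03 + $107.69 + $179.49 + $59.83 + $346.24 = $2,968.88
Net pay = $5,982.91 − $2,968.88 = $3,014.03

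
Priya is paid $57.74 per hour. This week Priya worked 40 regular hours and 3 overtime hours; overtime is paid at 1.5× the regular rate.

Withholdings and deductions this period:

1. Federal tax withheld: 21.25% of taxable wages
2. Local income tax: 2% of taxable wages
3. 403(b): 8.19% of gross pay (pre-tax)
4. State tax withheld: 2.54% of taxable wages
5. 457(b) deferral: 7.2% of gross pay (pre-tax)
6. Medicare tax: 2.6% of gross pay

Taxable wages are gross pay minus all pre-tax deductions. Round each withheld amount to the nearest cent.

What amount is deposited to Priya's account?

Regular pay: 40 × $57.74 = $2,309.60
Overtime pay: 3 × $57.74 × 1.5 = $259.83
Gross pay = $2,309.60 + $259.83 = $2,569.43
457(b) deferral: $2,569.43 × 0.072 = $185.00
403(b): $2,569.43 × 0.0819 = $210.44
Pre-tax total = $185.00 + $210.44 = $395.44
Taxable wages = $2,569.43 − $395.44 = $2,173.99
State tax withheld: $2,173.99 × 0.0254 = $55.22
Local income tax: $2,173.99 × 0.02 = $43.48
Federal tax withheld: $2,173.99 × 0.2125 = $461.97
Medicare tax: $2,569.43 × 0.026 = $66.81
Total deductions = $185.00 + $210.44 + $55.22 + $43.48 + $461.97 + $66.81 = $1,022.92
Net pay = $2,569.43 − $1,022.92 = $1,546.51

$1,546.51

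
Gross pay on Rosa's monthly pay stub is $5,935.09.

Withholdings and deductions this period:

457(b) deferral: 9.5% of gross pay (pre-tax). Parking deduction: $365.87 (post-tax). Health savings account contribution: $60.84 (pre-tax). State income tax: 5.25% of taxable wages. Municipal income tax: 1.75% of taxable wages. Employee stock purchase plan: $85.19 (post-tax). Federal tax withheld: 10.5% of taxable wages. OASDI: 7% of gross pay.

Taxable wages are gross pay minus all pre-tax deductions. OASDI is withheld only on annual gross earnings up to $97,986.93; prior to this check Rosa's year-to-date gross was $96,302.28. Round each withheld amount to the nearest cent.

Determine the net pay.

Health savings account contribution: $60.84
457(b) deferral: $5,935.09 × 0.095 = $563.83
Pre-tax total = $60.84 + $563.83 = $624.67
Taxable wages = $5,935.09 − $624.67 = $5,310.42
Federal tax withheld: $5,310.42 × 0.105 = $557.59
State income tax: $5,310.42 × 0.0525 = $278.80
Municipal income tax: $5,310.42 × 0.0175 = $92.93
OASDI: only $97,986.93 − $96,302.28 = $1,684.65 of this check is subject → $1,684.65 × 0.07 = $117.93
Employee stock purchase plan: $85.19
Parking deduction: $365.87
Total deductions = $60.84 + $563.83 + $557.59 + $278.80 + $92.93 + $117.93 + $85.19 + $365.87 = $2,122.98
Net pay = $5,935.09 − $2,122.98 = $3,812.11

$3,812.11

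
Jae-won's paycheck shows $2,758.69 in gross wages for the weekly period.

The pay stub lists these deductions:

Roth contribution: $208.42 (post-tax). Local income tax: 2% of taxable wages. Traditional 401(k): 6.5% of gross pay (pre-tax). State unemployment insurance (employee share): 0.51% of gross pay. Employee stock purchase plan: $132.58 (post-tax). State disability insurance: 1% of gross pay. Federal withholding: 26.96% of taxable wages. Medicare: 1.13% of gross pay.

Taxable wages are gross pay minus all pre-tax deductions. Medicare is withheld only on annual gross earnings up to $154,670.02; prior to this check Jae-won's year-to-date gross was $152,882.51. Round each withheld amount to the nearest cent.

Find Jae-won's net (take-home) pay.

$1,429.53

Traditional 401(k): $2,758.69 × 0.065 = $179.31
Taxable wages = $2,758.69 − $179.31 = $2,579.38
Local income tax: $2,579.38 × 0.02 = $51.59
Federal withholding: $2,579.38 × 0.2696 = $695.40
State disability insurance: $2,758.69 × 0.01 = $27.59
State unemployment insurance (employee share): $2,758.69 × 0.0051 = $14.07
Medicare: only $154,670.02 − $152,882.51 = $1,787.51 of this check is subject → $1,787.51 × 0.0113 = $20.20
Roth contribution: $208.42
Employee stock purchase plan: $132.58
Total deductions = $179.31 + $51.59 + $695.40 + $27.59 + $14.07 + $20.20 + $208.42 + $132.58 = $1,329.16
Net pay = $2,758.69 − $1,329.16 = $1,429.53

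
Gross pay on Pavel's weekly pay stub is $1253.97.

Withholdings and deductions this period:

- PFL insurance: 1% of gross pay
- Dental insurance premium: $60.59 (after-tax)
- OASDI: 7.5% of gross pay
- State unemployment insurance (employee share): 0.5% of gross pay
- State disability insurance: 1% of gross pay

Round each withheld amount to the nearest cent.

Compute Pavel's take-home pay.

OASDI: $1253.97 × 0.075 = $94.05
PFL insurance: $1253.97 × 0.01 = $12.54
State unemployment insurance (employee share): $1253.97 × 0.005 = $6.27
State disability insurance: $1253.97 × 0.01 = $12.54
Dental insurance premium: $60.59
Total deductions = $94.05 + $12.54 + $6.27 + $12.54 + $60.59 = $185.99
Net pay = $1253.97 − $185.99 = $1067.98

$1067.98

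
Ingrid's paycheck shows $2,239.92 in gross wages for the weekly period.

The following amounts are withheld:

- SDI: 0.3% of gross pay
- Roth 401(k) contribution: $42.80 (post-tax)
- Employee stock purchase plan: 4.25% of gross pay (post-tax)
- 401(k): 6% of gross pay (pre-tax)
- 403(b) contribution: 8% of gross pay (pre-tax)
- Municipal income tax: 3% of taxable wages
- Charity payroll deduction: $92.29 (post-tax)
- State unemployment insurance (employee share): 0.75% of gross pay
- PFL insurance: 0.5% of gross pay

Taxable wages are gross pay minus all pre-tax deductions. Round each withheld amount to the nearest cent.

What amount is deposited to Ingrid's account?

$1,603.53

403(b) contribution: $2,239.92 × 0.08 = $179.19
401(k): $2,239.92 × 0.06 = $134.40
Pre-tax total = $179.19 + $134.40 = $313.59
Taxable wages = $2,239.92 − $313.59 = $1,926.33
Municipal income tax: $1,926.33 × 0.03 = $57.79
State unemployment insurance (employee share): $2,239.92 × 0.0075 = $16.80
PFL insurance: $2,239.92 × 0.005 = $11.20
SDI: $2,239.92 × 0.003 = $6.72
Roth 401(k) contribution: $42.80
Charity payroll deduction: $92.29
Employee stock purchase plan: $2,239.92 × 0.0425 = $95.20
Total deductions = $179.19 + $134.40 + $57.79 + $16.80 + $11.20 + $6.72 + $42.80 + $92.29 + $95.20 = $636.39
Net pay = $2,239.92 − $636.39 = $1,603.53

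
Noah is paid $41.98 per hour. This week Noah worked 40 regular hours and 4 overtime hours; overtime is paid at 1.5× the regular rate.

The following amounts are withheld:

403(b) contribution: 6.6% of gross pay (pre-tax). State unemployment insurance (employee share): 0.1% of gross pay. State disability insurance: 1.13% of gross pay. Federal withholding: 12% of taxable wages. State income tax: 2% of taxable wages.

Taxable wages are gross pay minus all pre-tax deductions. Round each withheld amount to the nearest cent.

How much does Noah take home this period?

Regular pay: 40 × $41.98 = $1,679.20
Overtime pay: 4 × $41.98 × 1.5 = $251.88
Gross pay = $1,679.20 + $251.88 = $1,931.08
403(b) contribution: $1,931.08 × 0.066 = $127.45
Taxable wages = $1,931.08 − $127.45 = $1,803.63
State income tax: $1,803.63 × 0.02 = $36.07
Federal withholding: $1,803.63 × 0.12 = $216.44
State unemployment insurance (employee share): $1,931.08 × 0.001 = $1.93
State disability insurance: $1,931.08 × 0.0113 = $21.82
Total deductions = $127.45 + $36.07 + $216.44 + $1.93 + $21.82 = $403.71
Net pay = $1,931.08 − $403.71 = $1,527.37

$1,527.37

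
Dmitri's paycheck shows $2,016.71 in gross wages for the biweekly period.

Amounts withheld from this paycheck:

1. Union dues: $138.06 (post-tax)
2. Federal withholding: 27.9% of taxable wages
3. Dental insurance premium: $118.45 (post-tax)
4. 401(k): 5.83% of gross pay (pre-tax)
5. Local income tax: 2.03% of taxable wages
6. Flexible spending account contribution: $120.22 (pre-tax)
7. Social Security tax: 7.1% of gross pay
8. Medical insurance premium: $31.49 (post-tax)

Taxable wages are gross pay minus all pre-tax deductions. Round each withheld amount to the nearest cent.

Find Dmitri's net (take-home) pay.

$815.30

401(k): $2,016.71 × 0.0583 = $117.57
Flexible spending account contribution: $120.22
Pre-tax total = $117.57 + $120.22 = $237.79
Taxable wages = $2,016.71 − $237.79 = $1,778.92
Federal withholding: $1,778.92 × 0.279 = $496.32
Local income tax: $1,778.92 × 0.0203 = $36.11
Social Security tax: $2,016.71 × 0.071 = $143.19
Medical insurance premium: $31.49
Dental insurance premium: $118.45
Union dues: $138.06
Total deductions = $117.57 + $120.22 + $496.32 + $36.11 + $143.19 + $31.49 + $118.45 + $138.06 = $1,201.41
Net pay = $2,016.71 − $1,201.41 = $815.30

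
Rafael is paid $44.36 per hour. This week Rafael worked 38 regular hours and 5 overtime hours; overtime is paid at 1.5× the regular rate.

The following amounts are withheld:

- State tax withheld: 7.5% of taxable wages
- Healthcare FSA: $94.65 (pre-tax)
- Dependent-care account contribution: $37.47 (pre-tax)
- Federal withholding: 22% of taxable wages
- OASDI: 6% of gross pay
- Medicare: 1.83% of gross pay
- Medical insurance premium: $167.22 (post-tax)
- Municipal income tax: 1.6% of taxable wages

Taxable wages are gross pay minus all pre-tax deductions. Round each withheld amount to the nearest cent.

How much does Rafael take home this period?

$974.37

Regular pay: 38 × $44.36 = $1,685.68
Overtime pay: 5 × $44.36 × 1.5 = $332.70
Gross pay = $1,685.68 + $332.70 = $2,018.38
Dependent-care account contribution: $37.47
Healthcare FSA: $94.65
Pre-tax total = $37.47 + $94.65 = $132.12
Taxable wages = $2,018.38 − $132.12 = $1,886.26
Municipal income tax: $1,886.26 × 0.016 = $30.18
State tax withheld: $1,886.26 × 0.075 = $141.47
Federal withholding: $1,886.26 × 0.22 = $414.98
OASDI: $2,018.38 × 0.06 = $121.10
Medicare: $2,018.38 × 0.0183 = $36.94
Medical insurance premium: $167.22
Total deductions = $37.47 + $94.65 + $30.18 + $141.47 + $414.98 + $121.10 + $36.94 + $167.22 = $1,044.01
Net pay = $2,018.38 − $1,044.01 = $974.37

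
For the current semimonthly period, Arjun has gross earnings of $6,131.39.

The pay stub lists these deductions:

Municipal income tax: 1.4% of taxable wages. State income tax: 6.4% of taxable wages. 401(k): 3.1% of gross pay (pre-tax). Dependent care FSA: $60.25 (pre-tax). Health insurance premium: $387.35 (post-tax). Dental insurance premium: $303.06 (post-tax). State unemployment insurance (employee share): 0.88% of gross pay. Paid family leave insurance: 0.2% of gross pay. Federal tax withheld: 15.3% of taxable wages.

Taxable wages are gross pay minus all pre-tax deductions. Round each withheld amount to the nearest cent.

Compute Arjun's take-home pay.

Dependent care FSA: $60.25
401(k): $6,131.39 × 0.031 = $190.07
Pre-tax total = $60.25 + $190.07 = $250.32
Taxable wages = $6,131.39 − $250.32 = $5,881.07
Municipal income tax: $5,881.07 × 0.014 = $82.33
Federal tax withheld: $5,881.07 × 0.153 = $899.80
State income tax: $5,881.07 × 0.064 = $376.39
Paid family leave insurance: $6,131.39 × 0.002 = $12.26
State unemployment insurance (employee share): $6,131.39 × 0.0088 = $53.96
Health insurance premium: $387.35
Dental insurance premium: $303.06
Total deductions = $60.25 + $190.07 + $82.33 + $899.80 + $376.39 + $12.26 + $53.96 + $387.35 + $303.06 = $2,365.47
Net pay = $6,131.39 − $2,365.47 = $3,765.92

$3,765.92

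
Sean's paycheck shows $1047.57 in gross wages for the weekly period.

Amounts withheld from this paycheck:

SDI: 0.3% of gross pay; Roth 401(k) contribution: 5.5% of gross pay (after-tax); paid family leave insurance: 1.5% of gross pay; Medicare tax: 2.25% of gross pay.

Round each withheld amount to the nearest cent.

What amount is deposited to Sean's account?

Medicare tax: $1047.57 × 0.0225 = $23.57
Paid family leave insurance: $1047.57 × 0.015 = $15.71
SDI: $1047.57 × 0.003 = $3.14
Roth 401(k) contribution: $1047.57 × 0.055 = $57.62
Total deductions = $23.57 + $15.71 + $3.14 + $57.62 = $100.04
Net pay = $1047.57 − $100.04 = $947.53

$947.53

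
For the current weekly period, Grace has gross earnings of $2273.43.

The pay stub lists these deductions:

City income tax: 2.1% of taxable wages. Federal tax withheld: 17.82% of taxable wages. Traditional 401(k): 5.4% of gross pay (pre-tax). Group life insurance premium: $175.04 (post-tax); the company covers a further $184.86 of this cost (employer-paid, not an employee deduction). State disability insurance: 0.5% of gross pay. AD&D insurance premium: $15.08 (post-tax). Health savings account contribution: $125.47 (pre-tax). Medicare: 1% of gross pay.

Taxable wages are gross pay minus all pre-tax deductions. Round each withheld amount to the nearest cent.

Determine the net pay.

$1397.55

Traditional 401(k): $2273.43 × 0.054 = $122.77
Health savings account contribution: $125.47
Pre-tax total = $122.77 + $125.47 = $248.24
Taxable wages = $2273.43 − $248.24 = $2025.19
Federal tax withheld: $2025.19 × 0.1782 = $360.89
City income tax: $2025.19 × 0.021 = $42.53
State disability insurance: $2273.43 × 0.005 = $11.37
Medicare: $2273.43 × 0.01 = $22.73
AD&D insurance premium: $15.08
Group life insurance premium: $175.04
(Employer's $184.86 toward group life insurance premium is not withheld from the employee.)
Total deductions = $122.77 + $125.47 + $360.89 + $42.53 + $11.37 + $22.73 + $15.08 + $175.04 = $875.88
Net pay = $2273.43 − $875.88 = $1397.55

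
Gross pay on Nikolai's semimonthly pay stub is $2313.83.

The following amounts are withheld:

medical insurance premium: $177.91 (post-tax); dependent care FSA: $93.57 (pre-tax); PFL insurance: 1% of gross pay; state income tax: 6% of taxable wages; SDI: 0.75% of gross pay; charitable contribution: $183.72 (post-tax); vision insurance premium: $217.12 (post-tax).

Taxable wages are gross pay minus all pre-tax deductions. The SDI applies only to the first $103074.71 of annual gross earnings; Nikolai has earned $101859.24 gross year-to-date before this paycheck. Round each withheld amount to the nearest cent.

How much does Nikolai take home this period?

$1476.03

Dependent care FSA: $93.57
Taxable wages = $2313.83 − $93.57 = $2220.26
State income tax: $2220.26 × 0.06 = $133.22
PFL insurance: $2313.83 × 0.01 = $23.14
SDI: only $103074.71 − $101859.24 = $1215.47 of this check is subject → $1215.47 × 0.0075 = $9.12
Vision insurance premium: $217.12
Medical insurance premium: $177.91
Charitable contribution: $183.72
Total deductions = $93.57 + $133.22 + $23.14 + $9.12 + $217.12 + $177.91 + $183.72 = $837.80
Net pay = $2313.83 − $837.80 = $1476.03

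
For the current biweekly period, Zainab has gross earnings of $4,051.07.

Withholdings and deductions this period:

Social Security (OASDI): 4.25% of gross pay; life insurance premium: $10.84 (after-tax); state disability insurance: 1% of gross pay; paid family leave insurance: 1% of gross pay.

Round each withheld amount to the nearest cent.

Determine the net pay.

Paid family leave insurance: $4,051.07 × 0.01 = $40.51
Social Security (OASDI): $4,051.07 × 0.0425 = $172.17
State disability insurance: $4,051.07 × 0.01 = $40.51
Life insurance premium: $10.84
Total deductions = $40.51 + $172.17 + $40.51 + $10.84 = $264.03
Net pay = $4,051.07 − $264.03 = $3,787.04

$3,787.04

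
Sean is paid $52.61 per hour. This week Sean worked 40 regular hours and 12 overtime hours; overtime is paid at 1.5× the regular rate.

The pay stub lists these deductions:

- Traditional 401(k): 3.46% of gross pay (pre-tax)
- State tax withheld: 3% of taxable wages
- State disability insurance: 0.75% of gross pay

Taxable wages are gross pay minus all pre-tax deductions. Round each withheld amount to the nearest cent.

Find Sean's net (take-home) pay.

Regular pay: 40 × $52.61 = $2104.40
Overtime pay: 12 × $52.61 × 1.5 = $946.98
Gross pay = $2104.40 + $946.98 = $3051.38
Traditional 401(k): $3051.38 × 0.0346 = $105.58
Taxable wages = $3051.38 − $105.58 = $2945.80
State tax withheld: $2945.80 × 0.03 = $88.37
State disability insurance: $3051.38 × 0.0075 = $22.89
Total deductions = $105.58 + $88.37 + $22.89 = $216.84
Net pay = $3051.38 − $216.84 = $2834.54

$2834.54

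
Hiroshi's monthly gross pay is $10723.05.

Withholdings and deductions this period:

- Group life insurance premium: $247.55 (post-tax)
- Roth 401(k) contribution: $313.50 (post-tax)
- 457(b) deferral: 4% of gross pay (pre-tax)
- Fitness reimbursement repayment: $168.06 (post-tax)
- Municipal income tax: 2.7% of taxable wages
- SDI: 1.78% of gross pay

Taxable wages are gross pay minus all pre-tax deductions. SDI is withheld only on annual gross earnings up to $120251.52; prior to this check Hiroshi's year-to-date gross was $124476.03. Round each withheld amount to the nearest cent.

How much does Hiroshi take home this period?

$9287.08

457(b) deferral: $10723.05 × 0.04 = $428.92
Taxable wages = $10723.05 − $428.92 = $10294.13
Municipal income tax: $10294.13 × 0.027 = $277.94
SDI: annual cap $120251.52 already reached (YTD $124476.03), so $0.00
Roth 401(k) contribution: $313.50
Fitness reimbursement repayment: $168.06
Group life insurance premium: $247.55
Total deductions = $428.92 + $277.94 + $0.00 + $313.50 + $168.06 + $247.55 = $1435.97
Net pay = $10723.05 − $1435.97 = $9287.08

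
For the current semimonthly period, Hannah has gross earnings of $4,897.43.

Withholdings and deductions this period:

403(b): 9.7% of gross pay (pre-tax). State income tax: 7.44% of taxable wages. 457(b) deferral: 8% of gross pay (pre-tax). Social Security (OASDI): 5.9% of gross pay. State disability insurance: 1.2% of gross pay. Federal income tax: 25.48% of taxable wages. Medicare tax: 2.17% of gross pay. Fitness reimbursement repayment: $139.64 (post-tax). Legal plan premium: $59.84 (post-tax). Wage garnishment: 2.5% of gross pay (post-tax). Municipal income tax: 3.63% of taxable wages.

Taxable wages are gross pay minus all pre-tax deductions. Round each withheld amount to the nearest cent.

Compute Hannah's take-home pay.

457(b) deferral: $4,897.43 × 0.08 = $391.79
403(b): $4,897.43 × 0.097 = $475.05
Pre-tax total = $391.79 + $475.05 = $866.84
Taxable wages = $4,897.43 − $866.84 = $4,030.59
Federal income tax: $4,030.59 × 0.2548 = $1,026.99
State income tax: $4,030.59 × 0.0744 = $299.88
Municipal income tax: $4,030.59 × 0.0363 = $146.31
Social Security (OASDI): $4,897.43 × 0.059 = $288.95
Medicare tax: $4,897.43 × 0.0217 = $106.27
State disability insurance: $4,897.43 × 0.012 = $58.77
Wage garnishment: $4,897.43 × 0.025 = $122.44
Fitness reimbursement repayment: $139.64
Legal plan premium: $59.84
Total deductions = $391.79 + $475.05 + $1,026.99 + $299.88 + $146.31 + $288.95 + $106.27 + $58.77 + $122.44 + $139.64 + $59.84 = $3,115.93
Net pay = $4,897.43 − $3,115.93 = $1,781.50

$1,781.50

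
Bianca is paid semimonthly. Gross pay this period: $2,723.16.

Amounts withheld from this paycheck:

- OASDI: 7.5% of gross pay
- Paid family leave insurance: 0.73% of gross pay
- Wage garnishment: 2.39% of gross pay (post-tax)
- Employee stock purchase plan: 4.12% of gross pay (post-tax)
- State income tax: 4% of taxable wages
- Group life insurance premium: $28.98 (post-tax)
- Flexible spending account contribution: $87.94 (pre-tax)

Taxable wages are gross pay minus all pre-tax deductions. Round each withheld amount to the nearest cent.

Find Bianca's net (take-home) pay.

$2,099.44

Flexible spending account contribution: $87.94
Taxable wages = $2,723.16 − $87.94 = $2,635.22
State income tax: $2,635.22 × 0.04 = $105.41
Paid family leave insurance: $2,723.16 × 0.0073 = $19.88
OASDI: $2,723.16 × 0.075 = $204.24
Wage garnishment: $2,723.16 × 0.0239 = $65.08
Employee stock purchase plan: $2,723.16 × 0.0412 = $112.19
Group life insurance premium: $28.98
Total deductions = $87.94 + $105.41 + $19.88 + $204.24 + $65.08 + $112.19 + $28.98 = $623.72
Net pay = $2,723.16 − $623.72 = $2,099.44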